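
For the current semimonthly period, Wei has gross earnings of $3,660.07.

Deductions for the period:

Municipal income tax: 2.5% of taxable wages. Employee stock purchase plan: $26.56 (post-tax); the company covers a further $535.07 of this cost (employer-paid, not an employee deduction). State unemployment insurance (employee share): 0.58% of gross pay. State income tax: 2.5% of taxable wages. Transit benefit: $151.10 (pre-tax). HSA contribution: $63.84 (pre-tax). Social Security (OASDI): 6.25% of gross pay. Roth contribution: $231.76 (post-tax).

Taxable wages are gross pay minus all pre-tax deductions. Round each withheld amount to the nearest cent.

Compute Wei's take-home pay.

HSA contribution: $63.84
Transit benefit: $151.10
Pre-tax total = $63.84 + $151.10 = $214.94
Taxable wages = $3,660.07 − $214.94 = $3,445.13
Municipal income tax: $3,445.13 × 0.025 = $86.13
State income tax: $3,445.13 × 0.025 = $86.13
State unemployment insurance (employee share): $3,660.07 × 0.0058 = $21.23
Social Security (OASDI): $3,660.07 × 0.0625 = $228.75
Employee stock purchase plan: $26.56
Roth contribution: $231.76
(Employer's $535.07 toward employee stock purchase plan is not withheld from the employee.)
Total deductions = $63.84 + $151.10 + $86.13 + $86.13 + $21.23 + $228.75 + $26.56 + $231.76 = $895.50
Net pay = $3,660.07 − $895.50 = $2,764.57

$2,764.57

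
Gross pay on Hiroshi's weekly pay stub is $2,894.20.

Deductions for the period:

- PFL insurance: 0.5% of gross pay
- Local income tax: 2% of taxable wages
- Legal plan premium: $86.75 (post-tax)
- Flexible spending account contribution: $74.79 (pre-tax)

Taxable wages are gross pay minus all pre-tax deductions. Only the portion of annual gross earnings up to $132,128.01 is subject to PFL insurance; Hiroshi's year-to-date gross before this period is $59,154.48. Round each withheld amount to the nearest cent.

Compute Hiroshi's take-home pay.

$2,661.80

Flexible spending account contribution: $74.79
Taxable wages = $2,894.20 − $74.79 = $2,819.41
Local income tax: $2,819.41 × 0.02 = $56.39
PFL insurance: cap not yet reached, full $2,894.20 is subject → $2,894.20 × 0.005 = $14.47
Legal plan premium: $86.75
Total deductions = $74.79 + $56.39 + $14.47 + $86.75 = $232.40
Net pay = $2,894.20 − $232.40 = $2,661.80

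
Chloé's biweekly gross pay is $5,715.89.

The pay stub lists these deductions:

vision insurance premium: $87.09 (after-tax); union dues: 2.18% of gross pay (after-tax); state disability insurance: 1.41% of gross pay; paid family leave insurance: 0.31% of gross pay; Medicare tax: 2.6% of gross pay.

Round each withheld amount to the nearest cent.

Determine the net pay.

$5,257.27

State disability insurance: $5,715.89 × 0.0141 = $80.59
Paid family leave insurance: $5,715.89 × 0.0031 = $17.72
Medicare tax: $5,715.89 × 0.026 = $148.61
Union dues: $5,715.89 × 0.0218 = $124.61
Vision insurance premium: $87.09
Total deductions = $80.59 + $17.72 + $148.61 + $124.61 + $87.09 = $458.62
Net pay = $5,715.89 − $458.62 = $5,257.27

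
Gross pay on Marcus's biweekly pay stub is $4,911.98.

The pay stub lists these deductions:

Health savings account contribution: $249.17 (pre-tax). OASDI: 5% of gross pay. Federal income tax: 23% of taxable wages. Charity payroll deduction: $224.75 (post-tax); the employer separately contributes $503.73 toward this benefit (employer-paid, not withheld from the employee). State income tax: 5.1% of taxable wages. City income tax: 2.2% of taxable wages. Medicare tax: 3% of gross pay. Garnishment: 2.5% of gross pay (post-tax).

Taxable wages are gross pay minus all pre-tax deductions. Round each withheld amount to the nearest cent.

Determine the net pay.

Health savings account contribution: $249.17
Taxable wages = $4,911.98 − $249.17 = $4,662.81
City income tax: $4,662.81 × 0.022 = $102.58
State income tax: $4,662.81 × 0.051 = $237.80
Federal income tax: $4,662.81 × 0.23 = $1,072.45
OASDI: $4,911.98 × 0.05 = $245.60
Medicare tax: $4,911.98 × 0.03 = $147.36
Garnishment: $4,911.98 × 0.025 = $122.80
Charity payroll deduction: $224.75
(Employer's $503.73 toward charity payroll deduction is not withheld from the employee.)
Total deductions = $249.17 + $102.58 + $237.80 + $1,072.45 + $245.60 + $147.36 + $122.80 + $224.75 = $2,402.51
Net pay = $4,911.98 − $2,402.51 = $2,509.47

$2,509.47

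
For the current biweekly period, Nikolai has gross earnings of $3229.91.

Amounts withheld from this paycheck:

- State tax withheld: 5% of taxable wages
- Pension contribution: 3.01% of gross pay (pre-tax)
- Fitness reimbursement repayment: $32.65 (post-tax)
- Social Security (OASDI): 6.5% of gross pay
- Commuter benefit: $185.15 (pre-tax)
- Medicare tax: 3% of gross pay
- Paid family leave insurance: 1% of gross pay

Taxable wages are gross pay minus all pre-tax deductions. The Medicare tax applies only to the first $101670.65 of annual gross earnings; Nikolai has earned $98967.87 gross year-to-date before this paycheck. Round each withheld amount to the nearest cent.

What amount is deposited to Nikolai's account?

Commuter benefit: $185.15
Pension contribution: $3229.91 × 0.0301 = $97.22
Pre-tax total = $185.15 + $97.22 = $282.37
Taxable wages = $3229.91 − $282.37 = $2947.54
State tax withheld: $2947.54 × 0.05 = $147.38
Social Security (OASDI): $3229.91 × 0.065 = $209.94
Medicare tax: only $101670.65 − $98967.87 = $2702.78 of this check is subject → $2702.78 × 0.03 = $81.08
Paid family leave insurance: $3229.91 × 0.01 = $32.30
Fitness reimbursement repayment: $32.65
Total deductions = $185.15 + $97.22 + $147.38 + $209.94 + $81.08 + $32.30 + $32.65 = $785.72
Net pay = $3229.91 − $785.72 = $2444.19

$2444.19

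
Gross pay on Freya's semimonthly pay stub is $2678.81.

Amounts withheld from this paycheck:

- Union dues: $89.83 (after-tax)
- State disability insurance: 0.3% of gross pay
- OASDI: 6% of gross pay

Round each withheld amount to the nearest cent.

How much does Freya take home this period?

$2420.21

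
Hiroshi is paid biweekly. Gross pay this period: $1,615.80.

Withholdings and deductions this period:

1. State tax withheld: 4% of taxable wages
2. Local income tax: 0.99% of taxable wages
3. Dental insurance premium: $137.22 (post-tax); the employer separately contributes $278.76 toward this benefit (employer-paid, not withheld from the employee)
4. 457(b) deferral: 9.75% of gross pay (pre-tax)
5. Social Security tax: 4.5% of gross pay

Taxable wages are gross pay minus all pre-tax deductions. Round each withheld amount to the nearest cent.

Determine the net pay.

$1,175.56

457(b) deferral: $1,615.80 × 0.0975 = $157.54
Taxable wages = $1,615.80 − $157.54 = $1,458.26
Local income tax: $1,458.26 × 0.0099 = $14.44
State tax withheld: $1,458.26 × 0.04 = $58.33
Social Security tax: $1,615.80 × 0.045 = $72.71
Dental insurance premium: $137.22
(Employer's $278.76 toward dental insurance premium is not withheld from the employee.)
Total deductions = $157.54 + $14.44 + $58.33 + $72.71 + $137.22 = $440.24
Net pay = $1,615.80 − $440.24 = $1,175.56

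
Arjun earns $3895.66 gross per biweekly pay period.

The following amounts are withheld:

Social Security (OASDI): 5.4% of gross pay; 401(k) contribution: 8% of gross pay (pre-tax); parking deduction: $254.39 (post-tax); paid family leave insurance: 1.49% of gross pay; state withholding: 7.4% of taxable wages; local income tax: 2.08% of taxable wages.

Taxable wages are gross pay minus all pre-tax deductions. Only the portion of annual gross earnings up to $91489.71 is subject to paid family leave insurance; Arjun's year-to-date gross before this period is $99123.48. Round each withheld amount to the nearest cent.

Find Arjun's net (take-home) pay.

$2779.48

401(k) contribution: $3895.66 × 0.08 = $311.65
Taxable wages = $3895.66 − $311.65 = $3584.01
Local income tax: $3584.01 × 0.0208 = $74.55
State withholding: $3584.01 × 0.074 = $265.22
Social Security (OASDI): $3895.66 × 0.054 = $210.37
Paid family leave insurance: annual cap $91489.71 already reached (YTD $99123.48), so $0.00
Parking deduction: $254.39
Total deductions = $311.65 + $74.55 + $265.22 + $210.37 + $0.00 + $254.39 = $1116.18
Net pay = $3895.66 − $1116.18 = $2779.48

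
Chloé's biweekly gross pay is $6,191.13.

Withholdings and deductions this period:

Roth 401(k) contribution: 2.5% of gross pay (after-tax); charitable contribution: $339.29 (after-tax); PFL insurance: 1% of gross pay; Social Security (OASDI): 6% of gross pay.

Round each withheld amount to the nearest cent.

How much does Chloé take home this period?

$5,263.68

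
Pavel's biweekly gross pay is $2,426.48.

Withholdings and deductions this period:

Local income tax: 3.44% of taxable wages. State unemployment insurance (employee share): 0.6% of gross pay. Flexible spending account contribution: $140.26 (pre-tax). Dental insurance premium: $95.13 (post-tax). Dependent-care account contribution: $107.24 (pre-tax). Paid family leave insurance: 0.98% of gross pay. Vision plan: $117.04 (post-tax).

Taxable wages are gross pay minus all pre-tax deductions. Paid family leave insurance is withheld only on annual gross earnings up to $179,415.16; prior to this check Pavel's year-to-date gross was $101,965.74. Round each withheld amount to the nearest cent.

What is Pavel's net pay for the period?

Dependent-care account contribution: $107.24
Flexible spending account contribution: $140.26
Pre-tax total = $107.24 + $140.26 = $247.50
Taxable wages = $2,426.48 − $247.50 = $2,178.98
Local income tax: $2,178.98 × 0.0344 = $74.96
Paid family leave insurance: cap not yet reached, full $2,426.48 is subject → $2,426.48 × 0.0098 = $23.78
State unemployment insurance (employee share): $2,426.48 × 0.006 = $14.56
Dental insurance premium: $95.13
Vision plan: $117.04
Total deductions = $107.24 + $140.26 + $74.96 + $23.78 + $14.56 + $95.13 + $117.04 = $572.97
Net pay = $2,426.48 − $572.97 = $1,853.51

$1,853.51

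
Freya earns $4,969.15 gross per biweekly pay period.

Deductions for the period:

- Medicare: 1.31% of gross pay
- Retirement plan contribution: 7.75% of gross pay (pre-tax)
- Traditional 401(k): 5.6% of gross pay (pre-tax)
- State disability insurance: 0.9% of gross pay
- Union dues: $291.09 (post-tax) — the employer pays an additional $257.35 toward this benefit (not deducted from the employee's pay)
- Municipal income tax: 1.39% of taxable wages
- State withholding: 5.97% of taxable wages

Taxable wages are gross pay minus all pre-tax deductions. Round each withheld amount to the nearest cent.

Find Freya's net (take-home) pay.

Retirement plan contribution: $4,969.15 × 0.0775 = $385.11
Traditional 401(k): $4,969.15 × 0.056 = $278.27
Pre-tax total = $385.11 + $278.27 = $663.38
Taxable wages = $4,969.15 − $663.38 = $4,305.77
State withholding: $4,305.77 × 0.0597 = $257.05
Municipal income tax: $4,305.77 × 0.0139 = $59.85
State disability insurance: $4,969.15 × 0.009 = $44.72
Medicare: $4,969.15 × 0.0131 = $65.10
Union dues: $291.09
(Employer's $257.35 toward union dues is not withheld from the employee.)
Total deductions = $385.11 + $278.27 + $257.05 + $59.85 + $44.72 + $65.10 + $291.09 = $1,381.19
Net pay = $4,969.15 − $1,381.19 = $3,587.96

$3,587.96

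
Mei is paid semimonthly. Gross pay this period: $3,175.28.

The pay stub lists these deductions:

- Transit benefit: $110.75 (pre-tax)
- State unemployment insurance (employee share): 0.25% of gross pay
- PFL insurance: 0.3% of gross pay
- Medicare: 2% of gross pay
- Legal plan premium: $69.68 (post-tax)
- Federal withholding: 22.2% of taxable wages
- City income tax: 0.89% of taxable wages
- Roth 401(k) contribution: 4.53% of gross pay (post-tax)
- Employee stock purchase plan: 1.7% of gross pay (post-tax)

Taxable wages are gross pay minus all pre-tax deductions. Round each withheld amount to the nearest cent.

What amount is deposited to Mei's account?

Transit benefit: $110.75
Taxable wages = $3,175.28 − $110.75 = $3,064.53
Federal withholding: $3,064.53 × 0.222 = $680.33
City income tax: $3,064.53 × 0.0089 = $27.27
State unemployment insurance (employee share): $3,175.28 × 0.0025 = $7.94
PFL insurance: $3,175.28 × 0.003 = $9.53
Medicare: $3,175.28 × 0.02 = $63.51
Legal plan premium: $69.68
Roth 401(k) contribution: $3,175.28 × 0.0453 = $143.84
Employee stock purchase plan: $3,175.28 × 0.017 = $53.98
Total deductions = $110.75 + $680.33 + $27.27 + $7.94 + $9.53 + $63.51 + $69.68 + $143.84 + $53.98 = $1,166.83
Net pay = $3,175.28 − $1,166.83 = $2,008.45

$2,008.45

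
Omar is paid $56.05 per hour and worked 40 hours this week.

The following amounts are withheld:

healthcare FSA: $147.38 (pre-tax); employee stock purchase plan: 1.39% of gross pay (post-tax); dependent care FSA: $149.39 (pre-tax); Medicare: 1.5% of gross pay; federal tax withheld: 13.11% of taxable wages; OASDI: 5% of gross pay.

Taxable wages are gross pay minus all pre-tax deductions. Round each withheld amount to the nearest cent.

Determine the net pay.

$1513.32

Gross pay: 40 × $56.05 = $2242.00
Healthcare FSA: $147.38
Dependent care FSA: $149.39
Pre-tax total = $147.38 + $149.39 = $296.77
Taxable wages = $2242.00 − $296.77 = $1945.23
Federal tax withheld: $1945.23 × 0.1311 = $255.02
Medicare: $2242.00 × 0.015 = $33.63
OASDI: $2242.00 × 0.05 = $112.10
Employee stock purchase plan: $2242.00 × 0.0139 = $31.16
Total deductions = $147.38 + $149.39 + $255.02 + $33.63 + $112.10 + $31.16 = $728.68
Net pay = $2242.00 − $728.68 = $1513.32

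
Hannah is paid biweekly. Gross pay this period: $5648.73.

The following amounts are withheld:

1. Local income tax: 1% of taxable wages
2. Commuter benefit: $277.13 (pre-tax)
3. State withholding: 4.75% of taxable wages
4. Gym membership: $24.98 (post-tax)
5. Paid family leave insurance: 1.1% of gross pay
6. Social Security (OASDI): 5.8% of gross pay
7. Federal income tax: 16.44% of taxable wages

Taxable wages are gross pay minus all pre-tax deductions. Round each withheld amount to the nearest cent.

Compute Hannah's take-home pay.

Commuter benefit: $277.13
Taxable wages = $5648.73 − $277.13 = $5371.60
Federal income tax: $5371.60 × 0.1644 = $883.09
Local income tax: $5371.60 × 0.01 = $53.72
State withholding: $5371.60 × 0.0475 = $255.15
Social Security (OASDI): $5648.73 × 0.058 = $327.63
Paid family leave insurance: $5648.73 × 0.011 = $62.14
Gym membership: $24.98
Total deductions = $277.13 + $883.09 + $53.72 + $255.15 + $327.63 + $62.14 + $24.98 = $1883.84
Net pay = $5648.73 − $1883.84 = $3764.89

$3764.89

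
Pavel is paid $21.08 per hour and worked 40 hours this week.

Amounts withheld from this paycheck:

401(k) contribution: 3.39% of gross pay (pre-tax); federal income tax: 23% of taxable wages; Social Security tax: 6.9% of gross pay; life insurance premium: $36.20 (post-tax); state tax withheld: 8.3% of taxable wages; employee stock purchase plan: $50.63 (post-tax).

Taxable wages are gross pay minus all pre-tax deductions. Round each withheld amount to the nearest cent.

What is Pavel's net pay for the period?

$414.64

Gross pay: 40 × $21.08 = $843.20
401(k) contribution: $843.20 × 0.0339 = $28.58
Taxable wages = $843.20 − $28.58 = $814.62
Federal income tax: $814.62 × 0.23 = $187.36
State tax withheld: $814.62 × 0.083 = $67.61
Social Security tax: $843.20 × 0.069 = $58.18
Life insurance premium: $36.20
Employee stock purchase plan: $50.63
Total deductions = $28.58 + $187.36 + $67.61 + $58.18 + $36.20 + $50.63 = $428.56
Net pay = $843.20 − $428.56 = $414.64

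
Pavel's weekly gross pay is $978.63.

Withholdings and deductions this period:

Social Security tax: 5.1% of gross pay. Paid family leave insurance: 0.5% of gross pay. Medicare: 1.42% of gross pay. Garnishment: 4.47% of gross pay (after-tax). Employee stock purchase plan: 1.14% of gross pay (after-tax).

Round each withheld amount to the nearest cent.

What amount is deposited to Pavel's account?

Paid family leave insurance: $978.63 × 0.005 = $4.89
Social Security tax: $978.63 × 0.051 = $49.91
Medicare: $978.63 × 0.0142 = $13.90
Garnishment: $978.63 × 0.0447 = $43.74
Employee stock purchase plan: $978.63 × 0.0114 = $11.16
Total deductions = $4.89 + $49.91 + $13.90 + $43.74 + $11.16 = $123.60
Net pay = $978.63 − $123.60 = $855.03

$855.03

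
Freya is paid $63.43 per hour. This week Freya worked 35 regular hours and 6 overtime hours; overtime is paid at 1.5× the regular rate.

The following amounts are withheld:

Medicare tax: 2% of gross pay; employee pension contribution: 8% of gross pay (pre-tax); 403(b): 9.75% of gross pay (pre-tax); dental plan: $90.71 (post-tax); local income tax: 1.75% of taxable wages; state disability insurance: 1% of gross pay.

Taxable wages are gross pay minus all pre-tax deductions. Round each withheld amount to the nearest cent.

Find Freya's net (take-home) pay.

$2080.93

Regular pay: 35 × $63.43 = $2220.05
Overtime pay: 6 × $63.43 × 1.5 = $570.87
Gross pay = $2220.05 + $570.87 = $2790.92
403(b): $2790.92 × 0.0975 = $272.11
Employee pension contribution: $2790.92 × 0.08 = $223.27
Pre-tax total = $272.11 + $223.27 = $495.38
Taxable wages = $2790.92 − $495.38 = $2295.54
Local income tax: $2295.54 × 0.0175 = $40.17
Medicare tax: $2790.92 × 0.02 = $55.82
State disability insurance: $2790.92 × 0.01 = $27.91
Dental plan: $90.71
Total deductions = $272.11 + $223.27 + $40.17 + $55.82 + $27.91 + $90.71 = $709.99
Net pay = $2790.92 − $709.99 = $2080.93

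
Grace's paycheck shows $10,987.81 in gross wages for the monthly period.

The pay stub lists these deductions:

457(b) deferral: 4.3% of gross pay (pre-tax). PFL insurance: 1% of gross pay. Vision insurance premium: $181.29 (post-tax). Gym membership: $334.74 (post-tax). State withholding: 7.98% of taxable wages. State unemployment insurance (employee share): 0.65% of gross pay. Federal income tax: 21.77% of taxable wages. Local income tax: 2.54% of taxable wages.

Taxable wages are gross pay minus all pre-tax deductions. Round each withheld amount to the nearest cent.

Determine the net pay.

457(b) deferral: $10,987.81 × 0.043 = $472.48
Taxable wages = $10,987.81 − $472.48 = $10,515.33
Local income tax: $10,515.33 × 0.0254 = $267.09
State withholding: $10,515.33 × 0.0798 = $839.12
Federal income tax: $10,515.33 × 0.2177 = $2,289.19
State unemployment insurance (employee share): $10,987.81 × 0.0065 = $71.42
PFL insurance: $10,987.81 × 0.01 = $109.88
Vision insurance premium: $181.29
Gym membership: $334.74
Total deductions = $472.48 + $267.09 + $839.12 + $2,289.19 + $71.42 + $109.88 + $181.29 + $334.74 = $4,565.21
Net pay = $10,987.81 − $4,565.21 = $6,422.60

$6,422.60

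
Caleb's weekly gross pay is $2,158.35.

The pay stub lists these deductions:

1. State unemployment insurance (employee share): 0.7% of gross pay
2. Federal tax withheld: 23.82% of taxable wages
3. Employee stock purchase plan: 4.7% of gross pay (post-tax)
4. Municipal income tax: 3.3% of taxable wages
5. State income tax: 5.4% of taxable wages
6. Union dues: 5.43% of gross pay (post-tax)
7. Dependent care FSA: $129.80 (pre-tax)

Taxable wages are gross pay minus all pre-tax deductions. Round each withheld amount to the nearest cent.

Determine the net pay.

$1,135.12

Dependent care FSA: $129.80
Taxable wages = $2,158.35 − $129.80 = $2,028.55
Federal tax withheld: $2,028.55 × 0.2382 = $483.20
Municipal income tax: $2,028.55 × 0.033 = $66.94
State income tax: $2,028.55 × 0.054 = $109.54
State unemployment insurance (employee share): $2,158.35 × 0.007 = $15.11
Union dues: $2,158.35 × 0.0543 = $117.20
Employee stock purchase plan: $2,158.35 × 0.047 = $101.44
Total deductions = $129.80 + $483.20 + $66.94 + $109.54 + $15.11 + $117.20 + $101.44 = $1,023.23
Net pay = $2,158.35 − $1,023.23 = $1,135.12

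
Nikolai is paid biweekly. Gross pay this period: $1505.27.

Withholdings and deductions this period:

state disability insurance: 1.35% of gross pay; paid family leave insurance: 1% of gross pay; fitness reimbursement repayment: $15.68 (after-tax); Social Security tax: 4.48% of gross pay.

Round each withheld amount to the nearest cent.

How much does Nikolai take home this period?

Paid family leave insurance: $1505.27 × 0.01 = $15.05
State disability insurance: $1505.27 × 0.0135 = $20.32
Social Security tax: $1505.27 × 0.0448 = $67.44
Fitness reimbursement repayment: $15.68
Total deductions = $15.05 + $20.32 + $67.44 + $15.68 = $118.49
Net pay = $1505.27 − $118.49 = $1386.78

$1386.78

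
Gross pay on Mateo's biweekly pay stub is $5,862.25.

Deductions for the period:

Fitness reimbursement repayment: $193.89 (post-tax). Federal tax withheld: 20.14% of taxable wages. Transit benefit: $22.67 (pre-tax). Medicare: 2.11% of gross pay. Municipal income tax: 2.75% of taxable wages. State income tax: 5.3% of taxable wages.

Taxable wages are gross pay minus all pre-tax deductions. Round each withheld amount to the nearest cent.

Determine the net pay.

Transit benefit: $22.67
Taxable wages = $5,862.25 − $22.67 = $5,839.58
Municipal income tax: $5,839.58 × 0.0275 = $160.59
State income tax: $5,839.58 × 0.053 = $309.50
Federal tax withheld: $5,839.58 × 0.2014 = $1,176.09
Medicare: $5,862.25 × 0.0211 = $123.69
Fitness reimbursement repayment: $193.89
Total deductions = $22.67 + $160.59 + $309.50 + $1,176.09 + $123.69 + $193.89 = $1,986.43
Net pay = $5,862.25 − $1,986.43 = $3,875.82

$3,875.82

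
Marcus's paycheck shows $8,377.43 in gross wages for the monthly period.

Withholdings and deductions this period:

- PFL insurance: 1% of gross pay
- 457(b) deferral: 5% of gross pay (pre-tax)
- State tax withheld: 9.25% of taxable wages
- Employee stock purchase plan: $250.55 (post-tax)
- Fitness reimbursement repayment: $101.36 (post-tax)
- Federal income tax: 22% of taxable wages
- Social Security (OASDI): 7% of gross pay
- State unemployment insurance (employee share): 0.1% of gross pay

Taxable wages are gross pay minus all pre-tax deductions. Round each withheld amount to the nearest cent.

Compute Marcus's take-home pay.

$4,441.03

457(b) deferral: $8,377.43 × 0.05 = $418.87
Taxable wages = $8,377.43 − $418.87 = $7,958.56
Federal income tax: $7,958.56 × 0.22 = $1,750.88
State tax withheld: $7,958.56 × 0.0925 = $736.17
PFL insurance: $8,377.43 × 0.01 = $83.77
State unemployment insurance (employee share): $8,377.43 × 0.001 = $8.38
Social Security (OASDI): $8,377.43 × 0.07 = $586.42
Employee stock purchase plan: $250.55
Fitness reimbursement repayment: $101.36
Total deductions = $418.87 + $1,750.88 + $736.17 + $83.77 + $8.38 + $586.42 + $250.55 + $101.36 = $3,936.40
Net pay = $8,377.43 − $3,936.40 = $4,441.03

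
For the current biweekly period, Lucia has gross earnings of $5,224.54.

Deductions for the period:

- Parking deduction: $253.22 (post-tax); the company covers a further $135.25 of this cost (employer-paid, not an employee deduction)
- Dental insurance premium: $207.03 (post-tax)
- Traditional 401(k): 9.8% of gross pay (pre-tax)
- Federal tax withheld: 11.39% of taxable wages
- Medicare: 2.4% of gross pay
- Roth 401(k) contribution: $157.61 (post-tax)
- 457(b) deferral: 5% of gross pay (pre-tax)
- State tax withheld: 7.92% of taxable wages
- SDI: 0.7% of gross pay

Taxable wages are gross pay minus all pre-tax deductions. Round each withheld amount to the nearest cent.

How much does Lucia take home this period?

457(b) deferral: $5,224.54 × 0.05 = $261.23
Traditional 401(k): $5,224.54 × 0.098 = $512.00
Pre-tax total = $261.23 + $512.00 = $773.23
Taxable wages = $5,224.54 − $773.23 = $4,451.31
Federal tax withheld: $4,451.31 × 0.1139 = $507.00
State tax withheld: $4,451.31 × 0.0792 = $352.54
Medicare: $5,224.54 × 0.024 = $125.39
SDI: $5,224.54 × 0.007 = $36.57
Roth 401(k) contribution: $157.61
Dental insurance premium: $207.03
Parking deduction: $253.22
(Employer's $135.25 toward parking deduction is not withheld from the employee.)
Total deductions = $261.23 + $512.00 + $507.00 + $352.54 + $125.39 + $36.57 + $157.61 + $207.03 + $253.22 = $2,412.59
Net pay = $5,224.54 − $2,412.59 = $2,811.95

$2,811.95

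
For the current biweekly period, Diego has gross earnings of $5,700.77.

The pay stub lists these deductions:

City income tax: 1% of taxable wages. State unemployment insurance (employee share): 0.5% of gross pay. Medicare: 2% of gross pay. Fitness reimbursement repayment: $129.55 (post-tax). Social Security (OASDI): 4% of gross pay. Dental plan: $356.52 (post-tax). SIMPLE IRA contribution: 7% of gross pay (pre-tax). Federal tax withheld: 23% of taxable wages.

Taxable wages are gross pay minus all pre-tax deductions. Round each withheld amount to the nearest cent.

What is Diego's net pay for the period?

SIMPLE IRA contribution: $5,700.77 × 0.07 = $399.05
Taxable wages = $5,700.77 − $399.05 = $5,301.72
Federal tax withheld: $5,301.72 × 0.23 = $1,219.40
City income tax: $5,301.72 × 0.01 = $53.02
Social Security (OASDI): $5,700.77 × 0.04 = $228.03
State unemployment insurance (employee share): $5,700.77 × 0.005 = $28.50
Medicare: $5,700.77 × 0.02 = $114.02
Fitness reimbursement repayment: $129.55
Dental plan: $356.52
Total deductions = $399.05 + $1,219.40 + $53.02 + $228.03 + $28.50 + $114.02 + $129.55 + $356.52 = $2,528.09
Net pay = $5,700.77 − $2,528.09 = $3,172.68

$3,172.68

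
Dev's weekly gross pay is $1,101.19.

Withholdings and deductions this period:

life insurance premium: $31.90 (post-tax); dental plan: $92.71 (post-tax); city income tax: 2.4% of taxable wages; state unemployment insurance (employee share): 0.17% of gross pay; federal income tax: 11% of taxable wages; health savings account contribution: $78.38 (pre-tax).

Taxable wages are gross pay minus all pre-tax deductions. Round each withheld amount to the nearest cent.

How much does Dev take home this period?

$759.27

Health savings account contribution: $78.38
Taxable wages = $1,101.19 − $78.38 = $1,022.81
City income tax: $1,022.81 × 0.024 = $24.55
Federal income tax: $1,022.81 × 0.11 = $112.51
State unemployment insurance (employee share): $1,101.19 × 0.0017 = $1.87
Life insurance premium: $31.90
Dental plan: $92.71
Total deductions = $78.38 + $24.55 + $112.51 + $1.87 + $31.90 + $92.71 = $341.92
Net pay = $1,101.19 − $341.92 = $759.27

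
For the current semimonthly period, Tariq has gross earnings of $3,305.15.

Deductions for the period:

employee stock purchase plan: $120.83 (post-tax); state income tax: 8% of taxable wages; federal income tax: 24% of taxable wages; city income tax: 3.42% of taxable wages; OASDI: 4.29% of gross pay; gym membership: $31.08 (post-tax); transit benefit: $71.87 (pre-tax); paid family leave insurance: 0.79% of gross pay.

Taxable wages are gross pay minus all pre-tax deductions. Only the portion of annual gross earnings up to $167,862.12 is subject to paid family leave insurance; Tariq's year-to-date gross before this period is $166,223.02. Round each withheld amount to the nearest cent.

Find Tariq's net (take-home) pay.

$1,781.40

Transit benefit: $71.87
Taxable wages = $3,305.15 − $71.87 = $3,233.28
Federal income tax: $3,233.28 × 0.24 = $775.99
City income tax: $3,233.28 × 0.0342 = $110.58
State income tax: $3,233.28 × 0.08 = $258.66
OASDI: $3,305.15 × 0.0429 = $141.79
Paid family leave insurance: only $167,862.12 − $166,223.02 = $1,639.10 of this check is subject → $1,639.10 × 0.0079 = $12.95
Gym membership: $31.08
Employee stock purchase plan: $120.83
Total deductions = $71.87 + $775.99 + $110.58 + $258.66 + $141.79 + $12.95 + $31.08 + $120.83 = $1,523.75
Net pay = $3,305.15 − $1,523.75 = $1,781.40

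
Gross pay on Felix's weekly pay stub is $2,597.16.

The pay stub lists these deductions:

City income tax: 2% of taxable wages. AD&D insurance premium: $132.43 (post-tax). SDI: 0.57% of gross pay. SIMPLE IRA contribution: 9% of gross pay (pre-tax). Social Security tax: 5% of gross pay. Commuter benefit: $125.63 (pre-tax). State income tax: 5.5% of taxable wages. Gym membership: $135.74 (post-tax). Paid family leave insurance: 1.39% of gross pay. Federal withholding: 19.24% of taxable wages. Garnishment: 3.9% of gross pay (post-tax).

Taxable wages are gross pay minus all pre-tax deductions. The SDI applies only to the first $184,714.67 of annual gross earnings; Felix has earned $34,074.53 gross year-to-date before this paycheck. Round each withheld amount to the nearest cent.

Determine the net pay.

$1,089.18

SIMPLE IRA contribution: $2,597.16 × 0.09 = $233.74
Commuter benefit: $125.63
Pre-tax total = $233.74 + $125.63 = $359.37
Taxable wages = $2,597.16 − $359.37 = $2,237.79
State income tax: $2,237.79 × 0.055 = $123.08
City income tax: $2,237.79 × 0.02 = $44.76
Federal withholding: $2,237.79 × 0.1924 = $430.55
Social Security tax: $2,597.16 × 0.05 = $129.86
SDI: cap not yet reached, full $2,597.16 is subject → $2,597.16 × 0.0057 = $14.80
Paid family leave insurance: $2,597.16 × 0.0139 = $36.10
AD&D insurance premium: $132.43
Garnishment: $2,597.16 × 0.039 = $101.29
Gym membership: $135.74
Total deductions = $233.74 + $125.63 + $123.08 + $44.76 + $430.55 + $129.86 + $14.80 + $36.10 + $132.43 + $101.29 + $135.74 = $1,507.98
Net pay = $2,597.16 − $1,507.98 = $1,089.18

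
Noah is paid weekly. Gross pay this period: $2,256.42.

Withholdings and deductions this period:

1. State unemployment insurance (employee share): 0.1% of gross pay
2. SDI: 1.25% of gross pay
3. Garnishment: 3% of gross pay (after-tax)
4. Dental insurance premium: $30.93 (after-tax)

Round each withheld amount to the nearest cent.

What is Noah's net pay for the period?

$2,127.33

State unemployment insurance (employee share): $2,256.42 × 0.001 = $2.26
SDI: $2,256.42 × 0.0125 = $28.21
Garnishment: $2,256.42 × 0.03 = $67.69
Dental insurance premium: $30.93
Total deductions = $2.26 + $28.21 + $67.69 + $30.93 = $129.09
Net pay = $2,256.42 − $129.09 = $2,127.33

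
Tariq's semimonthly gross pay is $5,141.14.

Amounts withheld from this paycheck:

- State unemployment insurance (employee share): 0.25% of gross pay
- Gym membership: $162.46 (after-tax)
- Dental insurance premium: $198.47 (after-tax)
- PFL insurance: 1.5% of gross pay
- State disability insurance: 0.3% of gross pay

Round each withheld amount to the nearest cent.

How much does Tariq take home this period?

$4,674.82

State unemployment insurance (employee share): $5,141.14 × 0.0025 = $12.85
State disability insurance: $5,141.14 × 0.003 = $15.42
PFL insurance: $5,141.14 × 0.015 = $77.12
Gym membership: $162.46
Dental insurance premium: $198.47
Total deductions = $12.85 + $15.42 + $77.12 + $162.46 + $198.47 = $466.32
Net pay = $5,141.14 − $466.32 = $4,674.82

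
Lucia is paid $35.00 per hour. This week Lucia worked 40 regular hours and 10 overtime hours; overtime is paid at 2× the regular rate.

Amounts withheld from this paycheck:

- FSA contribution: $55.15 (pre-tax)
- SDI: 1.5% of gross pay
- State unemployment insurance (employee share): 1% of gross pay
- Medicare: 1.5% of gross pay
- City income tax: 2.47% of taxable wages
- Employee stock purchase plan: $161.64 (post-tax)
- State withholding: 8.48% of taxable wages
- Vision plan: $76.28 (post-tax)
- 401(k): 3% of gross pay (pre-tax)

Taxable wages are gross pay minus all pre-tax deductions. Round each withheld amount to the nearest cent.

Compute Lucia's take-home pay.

Regular pay: 40 × $35.00 = $1400.00
Overtime pay: 10 × $35.00 × 2 = $700.00
Gross pay = $1400.00 + $700.00 = $2100.00
401(k): $2100.00 × 0.03 = $63.00
FSA contribution: $55.15
Pre-tax total = $63.00 + $55.15 = $118.15
Taxable wages = $2100.00 − $118.15 = $1981.85
State withholding: $1981.85 × 0.0848 = $168.06
City income tax: $1981.85 × 0.0247 = $48.95
Medicare: $2100.00 × 0.015 = $31.50
State unemployment insurance (employee share): $2100.00 × 0.01 = $21.00
SDI: $2100.00 × 0.015 = $31.50
Employee stock purchase plan: $161.64
Vision plan: $76.28
Total deductions = $63.00 + $55.15 + $168.06 + $48.95 + $31.50 + $21.00 + $31.50 + $161.64 + $76.28 = $657.08
Net pay = $2100.00 − $657.08 = $1442.92

$1442.92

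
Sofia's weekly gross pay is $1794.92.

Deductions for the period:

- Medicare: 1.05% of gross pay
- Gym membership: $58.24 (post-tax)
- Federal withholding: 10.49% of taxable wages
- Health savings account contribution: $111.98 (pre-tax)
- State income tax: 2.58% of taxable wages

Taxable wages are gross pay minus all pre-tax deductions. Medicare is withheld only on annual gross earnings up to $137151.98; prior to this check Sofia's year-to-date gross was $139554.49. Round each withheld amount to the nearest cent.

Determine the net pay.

$1404.74

Health savings account contribution: $111.98
Taxable wages = $1794.92 − $111.98 = $1682.94
Federal withholding: $1682.94 × 0.1049 = $176.54
State income tax: $1682.94 × 0.0258 = $43.42
Medicare: annual cap $137151.98 already reached (YTD $139554.49), so $0.00
Gym membership: $58.24
Total deductions = $111.98 + $176.54 + $43.42 + $0.00 + $58.24 = $390.18
Net pay = $1794.92 − $390.18 = $1404.74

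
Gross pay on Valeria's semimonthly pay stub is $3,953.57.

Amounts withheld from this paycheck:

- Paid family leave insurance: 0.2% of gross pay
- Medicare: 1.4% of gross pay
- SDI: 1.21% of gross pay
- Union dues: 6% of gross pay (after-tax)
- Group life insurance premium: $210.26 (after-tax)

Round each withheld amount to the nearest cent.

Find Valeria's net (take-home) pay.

Paid family leave insurance: $3,953.57 × 0.002 = $7.91
SDI: $3,953.57 × 0.0121 = $47.84
Medicare: $3,953.57 × 0.014 = $55.35
Group life insurance premium: $210.26
Union dues: $3,953.57 × 0.06 = $237.21
Total deductions = $7.91 + $47.84 + $55.35 + $210.26 + $237.21 = $558.57
Net pay = $3,953.57 − $558.57 = $3,395.00

$3,395.00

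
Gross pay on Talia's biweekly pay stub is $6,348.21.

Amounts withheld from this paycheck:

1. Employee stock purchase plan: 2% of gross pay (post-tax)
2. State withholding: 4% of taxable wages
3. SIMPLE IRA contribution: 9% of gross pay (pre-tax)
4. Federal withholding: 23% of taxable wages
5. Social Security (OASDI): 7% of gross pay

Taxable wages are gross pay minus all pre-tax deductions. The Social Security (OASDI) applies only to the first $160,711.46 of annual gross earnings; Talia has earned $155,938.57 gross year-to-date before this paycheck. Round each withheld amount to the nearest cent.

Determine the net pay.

$3,756.06

SIMPLE IRA contribution: $6,348.21 × 0.09 = $571.34
Taxable wages = $6,348.21 − $571.34 = $5,776.87
Federal withholding: $5,776.87 × 0.23 = $1,328.68
State withholding: $5,776.87 × 0.04 = $231.07
Social Security (OASDI): only $160,711.46 − $155,938.57 = $4,772.89 of this check is subject → $4,772.89 × 0.07 = $334.10
Employee stock purchase plan: $6,348.21 × 0.02 = $126.96
Total deductions = $571.34 + $1,328.68 + $231.07 + $334.10 + $126.96 = $2,592.15
Net pay = $6,348.21 − $2,592.15 = $3,756.06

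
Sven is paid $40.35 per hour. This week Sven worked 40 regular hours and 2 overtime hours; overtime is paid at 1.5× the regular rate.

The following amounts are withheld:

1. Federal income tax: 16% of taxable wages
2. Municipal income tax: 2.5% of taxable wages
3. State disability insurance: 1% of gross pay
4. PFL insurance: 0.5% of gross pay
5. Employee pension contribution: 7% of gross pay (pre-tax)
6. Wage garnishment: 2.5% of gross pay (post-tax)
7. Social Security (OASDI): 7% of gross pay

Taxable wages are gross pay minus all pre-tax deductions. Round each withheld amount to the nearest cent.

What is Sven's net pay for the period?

$1,124.22

Regular pay: 40 × $40.35 = $1,614.00
Overtime pay: 2 × $40.35 × 1.5 = $121.05
Gross pay = $1,614.00 + $121.05 = $1,735.05
Employee pension contribution: $1,735.05 × 0.07 = $121.45
Taxable wages = $1,735.05 − $121.45 = $1,613.60
Municipal income tax: $1,613.60 × 0.025 = $40.34
Federal income tax: $1,613.60 × 0.16 = $258.18
State disability insurance: $1,735.05 × 0.01 = $17.35
PFL insurance: $1,735.05 × 0.005 = $8.68
Social Security (OASDI): $1,735.05 × 0.07 = $121.45
Wage garnishment: $1,735.05 × 0.025 = $43.38
Total deductions = $121.45 + $40.34 + $258.18 + $17.35 + $8.68 + $121.45 + $43.38 = $610.83
Net pay = $1,735.05 − $610.83 = $1,124.22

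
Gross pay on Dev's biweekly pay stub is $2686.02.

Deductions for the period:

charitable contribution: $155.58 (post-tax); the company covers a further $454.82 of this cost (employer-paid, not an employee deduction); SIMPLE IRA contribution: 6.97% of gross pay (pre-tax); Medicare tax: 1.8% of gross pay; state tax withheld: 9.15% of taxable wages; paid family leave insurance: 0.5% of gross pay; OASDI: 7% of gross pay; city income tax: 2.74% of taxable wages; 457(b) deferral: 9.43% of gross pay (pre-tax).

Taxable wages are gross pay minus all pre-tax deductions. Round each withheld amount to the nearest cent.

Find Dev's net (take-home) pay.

457(b) deferral: $2686.02 × 0.0943 = $253.29
SIMPLE IRA contribution: $2686.02 × 0.0697 = $187.22
Pre-tax total = $253.29 + $187.22 = $440.51
Taxable wages = $2686.02 − $440.51 = $2245.51
State tax withheld: $2245.51 × 0.0915 = $205.46
City income tax: $2245.51 × 0.0274 = $61.53
Paid family leave insurance: $2686.02 × 0.005 = $13.43
Medicare tax: $2686.02 × 0.018 = $48.35
OASDI: $2686.02 × 0.07 = $188.02
Charitable contribution: $155.58
(Employer's $454.82 toward charitable contribution is not withheld from the employee.)
Total deductions = $253.29 + $187.22 + $205.46 + $61.53 + $13.43 + $48.35 + $188.02 + $155.58 = $1112.88
Net pay = $2686.02 − $1112.88 = $1573.14

$1573.14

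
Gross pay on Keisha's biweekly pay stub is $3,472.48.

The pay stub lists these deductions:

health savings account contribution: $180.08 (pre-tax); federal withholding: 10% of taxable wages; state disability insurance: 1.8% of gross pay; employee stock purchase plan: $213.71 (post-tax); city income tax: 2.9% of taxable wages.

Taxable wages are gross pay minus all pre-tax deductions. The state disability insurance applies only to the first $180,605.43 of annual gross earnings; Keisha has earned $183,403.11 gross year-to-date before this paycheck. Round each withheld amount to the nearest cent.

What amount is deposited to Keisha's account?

$2,653.97

Health savings account contribution: $180.08
Taxable wages = $3,472.48 − $180.08 = $3,292.40
Federal withholding: $3,292.40 × 0.1 = $329.24
City income tax: $3,292.40 × 0.029 = $95.48
State disability insurance: annual cap $180,605.43 already reached (YTD $183,403.11), so $0.00
Employee stock purchase plan: $213.71
Total deductions = $180.08 + $329.24 + $95.48 + $0.00 + $213.71 = $818.51
Net pay = $3,472.48 − $818.51 = $2,653.97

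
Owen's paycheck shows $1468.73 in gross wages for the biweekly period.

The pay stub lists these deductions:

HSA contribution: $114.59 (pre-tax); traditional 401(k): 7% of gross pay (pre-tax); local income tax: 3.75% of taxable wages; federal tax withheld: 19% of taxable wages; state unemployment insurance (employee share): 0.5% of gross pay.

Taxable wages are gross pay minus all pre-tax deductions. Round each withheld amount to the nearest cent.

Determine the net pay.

HSA contribution: $114.59
Traditional 401(k): $1468.73 × 0.07 = $102.81
Pre-tax total = $114.59 + $102.81 = $217.40
Taxable wages = $1468.73 − $217.40 = $1251.33
Local income tax: $1251.33 × 0.0375 = $46.92
Federal tax withheld: $1251.33 × 0.19 = $237.75
State unemployment insurance (employee share): $1468.73 × 0.005 = $7.34
Total deductions = $114.59 + $102.81 + $46.92 + $237.75 + $7.34 = $509.41
Net pay = $1468.73 − $509.41 = $959.32

$959.32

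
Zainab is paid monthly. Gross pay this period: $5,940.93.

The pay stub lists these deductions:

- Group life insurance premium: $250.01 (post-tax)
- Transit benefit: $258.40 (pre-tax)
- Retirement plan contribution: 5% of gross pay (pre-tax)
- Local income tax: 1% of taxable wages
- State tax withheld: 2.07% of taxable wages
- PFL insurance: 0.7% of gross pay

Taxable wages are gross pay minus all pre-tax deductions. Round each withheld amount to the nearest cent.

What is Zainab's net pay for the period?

$4,928.55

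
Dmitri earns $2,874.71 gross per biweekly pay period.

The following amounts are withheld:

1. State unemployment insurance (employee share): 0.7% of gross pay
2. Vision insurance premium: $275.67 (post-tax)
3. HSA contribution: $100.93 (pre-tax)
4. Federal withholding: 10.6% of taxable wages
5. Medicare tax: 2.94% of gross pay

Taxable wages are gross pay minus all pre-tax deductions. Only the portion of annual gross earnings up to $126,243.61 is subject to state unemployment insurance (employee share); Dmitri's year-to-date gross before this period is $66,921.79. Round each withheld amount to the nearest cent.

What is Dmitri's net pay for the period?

HSA contribution: $100.93
Taxable wages = $2,874.71 − $100.93 = $2,773.78
Federal withholding: $2,773.78 × 0.106 = $294.02
State unemployment insurance (employee share): cap not yet reached, full $2,874.71 is subject → $2,874.71 × 0.007 = $20.12
Medicare tax: $2,874.71 × 0.0294 = $84.52
Vision insurance premium: $275.67
Total deductions = $100.93 + $294.02 + $20.12 + $84.52 + $275.67 = $775.26
Net pay = $2,874.71 − $775.26 = $2,099.45

$2,099.45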